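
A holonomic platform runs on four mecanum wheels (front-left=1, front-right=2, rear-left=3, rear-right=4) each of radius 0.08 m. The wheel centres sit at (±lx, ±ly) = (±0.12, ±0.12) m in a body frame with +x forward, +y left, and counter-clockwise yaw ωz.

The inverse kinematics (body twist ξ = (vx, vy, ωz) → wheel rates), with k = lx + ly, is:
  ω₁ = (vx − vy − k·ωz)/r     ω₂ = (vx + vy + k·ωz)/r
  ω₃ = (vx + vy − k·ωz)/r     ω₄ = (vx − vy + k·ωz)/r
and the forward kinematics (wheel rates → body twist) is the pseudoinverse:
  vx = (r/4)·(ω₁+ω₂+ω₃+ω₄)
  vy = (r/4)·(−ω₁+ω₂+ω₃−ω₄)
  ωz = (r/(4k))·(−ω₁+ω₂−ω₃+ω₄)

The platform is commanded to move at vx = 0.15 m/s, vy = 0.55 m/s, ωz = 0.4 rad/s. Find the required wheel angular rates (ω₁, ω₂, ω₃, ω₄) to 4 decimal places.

k = lx + ly = 0.12 + 0.12 = 0.2400;  k·ωz = 0.2400·0.4 = 0.0960
ω₁ (FL) = (vx − vy − k·ωz)/r = -0.4960/0.08 = -6.2000
ω₂ (FR) = (vx + vy + k·ωz)/r = 0.7960/0.08 = 9.9500
ω₃ (RL) = (vx + vy − k·ωz)/r = 0.6040/0.08 = 7.5500
ω₄ (RR) = (vx − vy + k·ωz)/r = -0.3040/0.08 = -3.8000

(-6.2000, 9.9500, 7.5500, -3.8000)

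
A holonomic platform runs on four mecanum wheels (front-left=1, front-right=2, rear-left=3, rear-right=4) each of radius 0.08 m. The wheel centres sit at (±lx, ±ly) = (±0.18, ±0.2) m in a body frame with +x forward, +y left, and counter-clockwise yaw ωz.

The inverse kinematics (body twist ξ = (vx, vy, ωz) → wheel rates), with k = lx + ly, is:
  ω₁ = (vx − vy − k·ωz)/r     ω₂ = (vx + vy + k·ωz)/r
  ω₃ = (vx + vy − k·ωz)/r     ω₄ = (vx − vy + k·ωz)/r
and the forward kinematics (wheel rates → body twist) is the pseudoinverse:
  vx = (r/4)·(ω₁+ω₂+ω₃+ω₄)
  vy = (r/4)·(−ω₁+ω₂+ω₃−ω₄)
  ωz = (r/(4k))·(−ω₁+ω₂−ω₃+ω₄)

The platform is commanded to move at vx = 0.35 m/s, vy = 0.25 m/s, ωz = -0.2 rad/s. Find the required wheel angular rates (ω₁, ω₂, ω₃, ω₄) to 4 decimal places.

(2.2000, 6.5500, 8.4500, 0.3000)

k = lx + ly = 0.18 + 0.2 = 0.3800;  k·ωz = 0.3800·-0.2 = -0.0760
ω₁ (FL) = (vx − vy − k·ωz)/r = 0.1760/0.08 = 2.2000
ω₂ (FR) = (vx + vy + k·ωz)/r = 0.5240/0.08 = 6.5500
ω₃ (RL) = (vx + vy − k·ωz)/r = 0.6760/0.08 = 8.4500
ω₄ (RR) = (vx − vy + k·ωz)/r = 0.0240/0.08 = 0.3000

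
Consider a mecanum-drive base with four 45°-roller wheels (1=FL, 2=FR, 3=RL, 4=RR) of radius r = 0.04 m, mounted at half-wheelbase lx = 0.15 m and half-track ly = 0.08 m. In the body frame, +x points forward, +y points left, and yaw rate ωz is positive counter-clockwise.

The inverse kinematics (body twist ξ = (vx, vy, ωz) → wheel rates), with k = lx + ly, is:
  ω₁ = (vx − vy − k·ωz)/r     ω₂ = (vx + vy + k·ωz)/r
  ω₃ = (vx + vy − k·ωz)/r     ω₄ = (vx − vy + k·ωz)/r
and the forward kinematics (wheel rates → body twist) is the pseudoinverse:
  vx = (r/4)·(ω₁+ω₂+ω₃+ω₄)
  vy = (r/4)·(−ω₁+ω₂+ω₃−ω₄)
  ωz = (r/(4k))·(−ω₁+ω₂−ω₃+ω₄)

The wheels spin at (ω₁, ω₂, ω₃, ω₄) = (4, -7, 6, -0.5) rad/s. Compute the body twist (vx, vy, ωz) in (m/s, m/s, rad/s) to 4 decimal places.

(0.0250, -0.0450, -0.7609)

k = lx + ly = 0.15 + 0.08 = 0.2300
ω₁+ω₂+ω₃+ω₄ = 2.5000  →  vx = (0.04/4)·2.5000 = 0.0250
−ω₁+ω₂+ω₃−ω₄ = -4.5000  →  vy = (0.04/4)·-4.5000 = -0.0450
−ω₁+ω₂−ω₃+ω₄ = -17.5000  →  ωz = (0.04/0.9200)·-17.5000 = -0.7609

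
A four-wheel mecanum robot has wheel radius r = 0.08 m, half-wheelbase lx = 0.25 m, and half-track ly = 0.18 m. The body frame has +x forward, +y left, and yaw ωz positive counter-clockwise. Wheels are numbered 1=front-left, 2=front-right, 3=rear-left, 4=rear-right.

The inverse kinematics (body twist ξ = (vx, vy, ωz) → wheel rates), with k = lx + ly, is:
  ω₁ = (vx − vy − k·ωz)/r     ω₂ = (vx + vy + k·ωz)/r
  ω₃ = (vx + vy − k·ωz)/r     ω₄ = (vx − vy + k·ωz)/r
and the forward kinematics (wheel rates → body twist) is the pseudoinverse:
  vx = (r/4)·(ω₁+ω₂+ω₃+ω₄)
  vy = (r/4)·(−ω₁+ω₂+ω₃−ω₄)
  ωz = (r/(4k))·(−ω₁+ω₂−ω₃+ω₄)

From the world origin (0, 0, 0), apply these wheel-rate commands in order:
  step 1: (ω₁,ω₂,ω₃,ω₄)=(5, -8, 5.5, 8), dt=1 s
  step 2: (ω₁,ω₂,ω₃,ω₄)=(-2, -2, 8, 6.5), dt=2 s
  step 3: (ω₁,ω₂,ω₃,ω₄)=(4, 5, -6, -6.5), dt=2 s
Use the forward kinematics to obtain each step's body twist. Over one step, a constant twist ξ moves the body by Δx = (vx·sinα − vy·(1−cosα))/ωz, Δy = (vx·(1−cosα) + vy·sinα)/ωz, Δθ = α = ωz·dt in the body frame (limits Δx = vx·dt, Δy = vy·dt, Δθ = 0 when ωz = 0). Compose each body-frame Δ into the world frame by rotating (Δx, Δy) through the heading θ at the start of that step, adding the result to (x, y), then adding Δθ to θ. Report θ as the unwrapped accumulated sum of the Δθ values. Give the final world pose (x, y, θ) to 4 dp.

step 1: ξ=(vx,vy,ωz)=(0.2100, -0.3100, -0.4884), dt=1.0 → body Δ=(0.1275, -0.3481, -0.4884) → world pose (0.1275, -0.3481, -0.4884)
step 2: ξ=(vx,vy,ωz)=(0.2100, 0.0300, -0.0698), dt=2.0 → body Δ=(0.4228, 0.0306, -0.1395) → world pose (0.5153, -0.5195, -0.6279)
step 3: ξ=(vx,vy,ωz)=(-0.0700, 0.0300, 0.0233), dt=2.0 → body Δ=(-0.1413, 0.0567, 0.0465) → world pose (0.4342, -0.3906, -0.5814)

(0.4342, -0.3906, -0.5814)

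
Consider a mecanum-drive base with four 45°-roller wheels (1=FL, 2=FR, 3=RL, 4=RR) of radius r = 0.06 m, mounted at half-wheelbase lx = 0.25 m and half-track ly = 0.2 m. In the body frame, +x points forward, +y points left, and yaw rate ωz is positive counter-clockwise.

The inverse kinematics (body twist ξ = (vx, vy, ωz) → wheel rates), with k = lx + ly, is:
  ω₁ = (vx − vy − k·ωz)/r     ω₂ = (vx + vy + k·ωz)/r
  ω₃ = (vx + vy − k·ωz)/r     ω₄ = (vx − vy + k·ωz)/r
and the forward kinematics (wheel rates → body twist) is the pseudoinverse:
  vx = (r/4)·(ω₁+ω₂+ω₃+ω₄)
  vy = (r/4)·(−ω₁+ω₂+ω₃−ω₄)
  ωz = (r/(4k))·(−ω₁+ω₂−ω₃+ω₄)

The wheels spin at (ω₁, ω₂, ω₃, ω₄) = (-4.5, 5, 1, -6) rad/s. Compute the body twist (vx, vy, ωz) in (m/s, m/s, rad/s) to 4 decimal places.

k = lx + ly = 0.25 + 0.2 = 0.4500
ω₁+ω₂+ω₃+ω₄ = -4.5000  →  vx = (0.06/4)·-4.5000 = -0.0675
−ω₁+ω₂+ω₃−ω₄ = 16.5000  →  vy = (0.06/4)·16.5000 = 0.2475
−ω₁+ω₂−ω₃+ω₄ = 2.5000  →  ωz = (0.06/1.8000)·2.5000 = 0.0833

(-0.0675, 0.2475, 0.0833)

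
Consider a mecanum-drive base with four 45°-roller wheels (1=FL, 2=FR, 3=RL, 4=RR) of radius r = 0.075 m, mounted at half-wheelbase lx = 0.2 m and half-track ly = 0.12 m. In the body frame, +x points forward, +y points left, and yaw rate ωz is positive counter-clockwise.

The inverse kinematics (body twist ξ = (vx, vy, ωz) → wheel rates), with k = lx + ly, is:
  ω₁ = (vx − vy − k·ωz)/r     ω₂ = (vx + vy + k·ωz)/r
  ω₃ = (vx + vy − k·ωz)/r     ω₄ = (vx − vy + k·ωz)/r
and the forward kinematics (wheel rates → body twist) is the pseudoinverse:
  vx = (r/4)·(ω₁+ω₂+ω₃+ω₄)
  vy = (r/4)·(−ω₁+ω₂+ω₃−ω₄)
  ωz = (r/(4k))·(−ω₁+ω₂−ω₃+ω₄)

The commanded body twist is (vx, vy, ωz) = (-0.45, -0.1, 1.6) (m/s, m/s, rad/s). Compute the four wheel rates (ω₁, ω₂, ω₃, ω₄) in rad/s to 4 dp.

(-11.4933, -0.5067, -14.1600, 2.1600)

k = lx + ly = 0.2 + 0.12 = 0.3200;  k·ωz = 0.3200·1.6 = 0.5120
ω₁ (FL) = (vx − vy − k·ωz)/r = -0.8620/0.075 = -11.4933
ω₂ (FR) = (vx + vy + k·ωz)/r = -0.0380/0.075 = -0.5067
ω₃ (RL) = (vx + vy − k·ωz)/r = -1.0620/0.075 = -14.1600
ω₄ (RR) = (vx − vy + k·ωz)/r = 0.1620/0.075 = 2.1600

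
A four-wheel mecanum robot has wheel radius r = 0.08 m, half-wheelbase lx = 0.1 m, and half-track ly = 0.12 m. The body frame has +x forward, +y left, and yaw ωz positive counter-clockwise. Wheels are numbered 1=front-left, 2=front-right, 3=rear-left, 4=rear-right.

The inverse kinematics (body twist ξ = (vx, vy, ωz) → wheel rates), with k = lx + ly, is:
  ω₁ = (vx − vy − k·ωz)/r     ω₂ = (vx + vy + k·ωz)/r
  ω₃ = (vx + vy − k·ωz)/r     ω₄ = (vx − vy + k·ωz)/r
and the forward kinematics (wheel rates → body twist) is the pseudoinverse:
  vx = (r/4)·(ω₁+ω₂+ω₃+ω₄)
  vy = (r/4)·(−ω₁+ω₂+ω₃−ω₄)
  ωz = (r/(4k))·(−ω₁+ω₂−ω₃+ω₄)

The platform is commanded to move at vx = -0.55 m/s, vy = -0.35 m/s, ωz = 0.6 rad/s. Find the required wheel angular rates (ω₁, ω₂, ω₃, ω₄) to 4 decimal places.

(-4.1500, -9.6000, -12.9000, -0.8500)

k = lx + ly = 0.1 + 0.12 = 0.2200;  k·ωz = 0.2200·0.6 = 0.1320
ω₁ (FL) = (vx − vy − k·ωz)/r = -0.3320/0.08 = -4.1500
ω₂ (FR) = (vx + vy + k·ωz)/r = -0.7680/0.08 = -9.6000
ω₃ (RL) = (vx + vy − k·ωz)/r = -1.0320/0.08 = -12.9000
ω₄ (RR) = (vx − vy + k·ωz)/r = -0.0680/0.08 = -0.8500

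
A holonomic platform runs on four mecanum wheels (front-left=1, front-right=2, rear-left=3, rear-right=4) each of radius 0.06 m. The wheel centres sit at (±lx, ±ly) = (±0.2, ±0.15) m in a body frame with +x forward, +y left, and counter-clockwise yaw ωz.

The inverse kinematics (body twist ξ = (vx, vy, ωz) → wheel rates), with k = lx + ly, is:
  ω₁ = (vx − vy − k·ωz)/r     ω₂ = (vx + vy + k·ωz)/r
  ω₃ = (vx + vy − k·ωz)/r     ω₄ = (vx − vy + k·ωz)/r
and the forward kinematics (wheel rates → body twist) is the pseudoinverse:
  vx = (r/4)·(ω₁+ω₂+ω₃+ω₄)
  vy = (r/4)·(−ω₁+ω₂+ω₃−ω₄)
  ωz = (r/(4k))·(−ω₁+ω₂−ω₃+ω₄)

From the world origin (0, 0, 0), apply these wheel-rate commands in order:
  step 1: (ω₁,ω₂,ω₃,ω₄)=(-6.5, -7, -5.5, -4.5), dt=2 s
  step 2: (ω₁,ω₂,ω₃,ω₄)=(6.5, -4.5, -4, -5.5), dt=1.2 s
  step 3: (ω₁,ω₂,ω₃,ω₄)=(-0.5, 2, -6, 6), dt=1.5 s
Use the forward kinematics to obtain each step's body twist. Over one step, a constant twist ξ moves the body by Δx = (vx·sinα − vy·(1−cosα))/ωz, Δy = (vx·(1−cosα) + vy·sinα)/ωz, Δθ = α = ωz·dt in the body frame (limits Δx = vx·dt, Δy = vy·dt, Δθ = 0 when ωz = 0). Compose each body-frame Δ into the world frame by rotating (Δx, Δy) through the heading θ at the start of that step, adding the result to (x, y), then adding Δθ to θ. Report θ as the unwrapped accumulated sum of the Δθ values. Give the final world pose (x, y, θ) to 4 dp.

(-0.8729, -0.3938, 0.3321)

step 1: ξ=(vx,vy,ωz)=(-0.3525, -0.0225, 0.0214), dt=2.0 → body Δ=(-0.7038, -0.0601, 0.0429) → world pose (-0.7038, -0.0601, 0.0429)
step 2: ξ=(vx,vy,ωz)=(-0.1125, -0.1425, -0.5357), dt=1.2 → body Δ=(-0.1790, -0.1175, -0.6429) → world pose (-0.8776, -0.1852, -0.6000)
step 3: ξ=(vx,vy,ωz)=(0.0225, -0.1425, 0.6214), dt=1.5 → body Δ=(0.1217, -0.1695, 0.9321) → world pose (-0.8729, -0.3938, 0.3321)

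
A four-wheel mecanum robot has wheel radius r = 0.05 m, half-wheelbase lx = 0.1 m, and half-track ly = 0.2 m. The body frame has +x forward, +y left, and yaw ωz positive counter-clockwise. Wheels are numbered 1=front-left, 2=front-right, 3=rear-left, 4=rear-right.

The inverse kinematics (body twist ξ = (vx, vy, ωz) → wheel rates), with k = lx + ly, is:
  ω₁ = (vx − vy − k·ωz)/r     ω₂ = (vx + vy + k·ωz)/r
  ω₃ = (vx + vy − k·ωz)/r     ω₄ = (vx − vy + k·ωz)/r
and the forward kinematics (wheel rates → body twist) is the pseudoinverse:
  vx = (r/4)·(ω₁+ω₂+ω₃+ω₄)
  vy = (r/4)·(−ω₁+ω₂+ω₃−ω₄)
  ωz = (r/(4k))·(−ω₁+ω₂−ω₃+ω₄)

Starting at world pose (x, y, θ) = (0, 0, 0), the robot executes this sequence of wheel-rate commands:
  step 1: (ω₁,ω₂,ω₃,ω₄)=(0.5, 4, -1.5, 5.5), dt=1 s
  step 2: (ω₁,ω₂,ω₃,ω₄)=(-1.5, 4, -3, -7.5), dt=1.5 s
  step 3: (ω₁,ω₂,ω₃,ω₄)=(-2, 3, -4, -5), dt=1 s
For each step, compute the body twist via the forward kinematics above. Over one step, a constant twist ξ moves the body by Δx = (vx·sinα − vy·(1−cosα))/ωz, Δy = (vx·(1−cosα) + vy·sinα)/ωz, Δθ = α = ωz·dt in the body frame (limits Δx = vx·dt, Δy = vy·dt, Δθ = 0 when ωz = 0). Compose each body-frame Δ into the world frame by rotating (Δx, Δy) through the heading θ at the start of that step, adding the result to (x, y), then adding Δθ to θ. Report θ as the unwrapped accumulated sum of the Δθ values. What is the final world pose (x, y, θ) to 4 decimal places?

step 1: ξ=(vx,vy,ωz)=(0.1063, -0.0438, 0.4375), dt=1.0 → body Δ=(0.1123, -0.0195, 0.4375) → world pose (0.1123, -0.0195, 0.4375)
step 2: ξ=(vx,vy,ωz)=(-0.1000, 0.1250, 0.0417), dt=1.5 → body Δ=(-0.1558, 0.1827, 0.0625) → world pose (-0.1062, 0.0800, 0.5000)
step 3: ξ=(vx,vy,ωz)=(-0.1000, 0.0750, 0.1667), dt=1.0 → body Δ=(-0.1058, 0.0663, 0.1667) → world pose (-0.2308, 0.0875, 0.6667)

(-0.2308, 0.0875, 0.6667)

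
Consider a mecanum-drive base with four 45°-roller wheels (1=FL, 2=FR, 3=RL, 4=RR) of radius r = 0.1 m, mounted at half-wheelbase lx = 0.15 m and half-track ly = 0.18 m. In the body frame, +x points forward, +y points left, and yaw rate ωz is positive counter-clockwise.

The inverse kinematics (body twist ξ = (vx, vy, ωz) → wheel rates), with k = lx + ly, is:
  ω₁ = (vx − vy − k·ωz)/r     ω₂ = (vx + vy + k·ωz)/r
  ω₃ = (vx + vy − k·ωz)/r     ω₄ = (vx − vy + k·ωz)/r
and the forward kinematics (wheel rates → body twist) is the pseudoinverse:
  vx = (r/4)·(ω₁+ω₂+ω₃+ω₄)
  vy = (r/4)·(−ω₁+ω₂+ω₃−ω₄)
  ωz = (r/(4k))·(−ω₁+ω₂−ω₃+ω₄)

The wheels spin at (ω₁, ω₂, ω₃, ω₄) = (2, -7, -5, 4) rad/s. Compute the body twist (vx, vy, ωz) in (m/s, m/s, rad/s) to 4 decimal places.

k = lx + ly = 0.15 + 0.18 = 0.3300
ω₁+ω₂+ω₃+ω₄ = -6.0000  →  vx = (0.1/4)·-6.0000 = -0.1500
−ω₁+ω₂+ω₃−ω₄ = -18.0000  →  vy = (0.1/4)·-18.0000 = -0.4500
−ω₁+ω₂−ω₃+ω₄ = 0.0000  →  ωz = (0.1/1.3200)·0.0000 = 0.0000

(-0.1500, -0.4500, 0.0000)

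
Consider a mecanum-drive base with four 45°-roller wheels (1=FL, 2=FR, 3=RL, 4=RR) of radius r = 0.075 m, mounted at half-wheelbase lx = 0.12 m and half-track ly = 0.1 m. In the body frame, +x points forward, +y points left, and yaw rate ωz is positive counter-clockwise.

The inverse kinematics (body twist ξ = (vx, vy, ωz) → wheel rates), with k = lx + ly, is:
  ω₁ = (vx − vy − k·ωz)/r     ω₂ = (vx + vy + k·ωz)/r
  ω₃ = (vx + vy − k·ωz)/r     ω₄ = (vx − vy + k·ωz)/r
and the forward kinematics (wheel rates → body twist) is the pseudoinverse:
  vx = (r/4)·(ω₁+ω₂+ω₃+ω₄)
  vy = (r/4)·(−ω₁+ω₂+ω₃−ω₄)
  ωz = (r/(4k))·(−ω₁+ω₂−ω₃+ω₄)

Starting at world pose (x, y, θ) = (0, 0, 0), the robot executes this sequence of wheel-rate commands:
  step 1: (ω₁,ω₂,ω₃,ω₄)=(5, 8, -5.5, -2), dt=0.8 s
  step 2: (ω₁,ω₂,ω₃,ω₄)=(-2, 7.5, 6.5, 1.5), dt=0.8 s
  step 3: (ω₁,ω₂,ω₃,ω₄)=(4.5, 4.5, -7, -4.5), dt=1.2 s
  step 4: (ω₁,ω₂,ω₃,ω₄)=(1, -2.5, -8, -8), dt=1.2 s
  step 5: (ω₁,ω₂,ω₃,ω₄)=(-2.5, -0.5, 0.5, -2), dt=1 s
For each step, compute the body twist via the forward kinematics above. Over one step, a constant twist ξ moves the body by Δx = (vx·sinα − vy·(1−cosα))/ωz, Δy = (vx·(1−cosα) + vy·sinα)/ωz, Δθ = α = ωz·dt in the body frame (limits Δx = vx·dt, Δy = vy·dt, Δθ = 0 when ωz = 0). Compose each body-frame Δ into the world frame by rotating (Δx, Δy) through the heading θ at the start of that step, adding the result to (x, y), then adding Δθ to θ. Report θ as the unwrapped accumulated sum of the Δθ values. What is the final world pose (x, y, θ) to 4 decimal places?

step 1: ξ=(vx,vy,ωz)=(0.1031, -0.0094, 0.5540), dt=0.8 → body Δ=(0.0815, 0.0107, 0.4432) → world pose (0.0815, 0.0107, 0.4432)
step 2: ξ=(vx,vy,ωz)=(0.2531, 0.2719, 0.3835), dt=0.8 → body Δ=(0.1662, 0.2449, 0.3068) → world pose (0.1266, 0.3033, 0.7500)
step 3: ξ=(vx,vy,ωz)=(-0.0469, -0.0469, 0.2131), dt=1.2 → body Δ=(-0.0485, -0.0628, 0.2557) → world pose (0.1339, 0.2243, 1.0057)
step 4: ξ=(vx,vy,ωz)=(-0.3281, -0.0656, -0.2983), dt=1.2 → body Δ=(-0.3993, -0.0074, -0.3580) → world pose (-0.0737, -0.1169, 0.6477)
step 5: ξ=(vx,vy,ωz)=(-0.0844, 0.0844, -0.0426), dt=1.0 → body Δ=(-0.0826, 0.0861, -0.0426) → world pose (-0.1915, -0.0980, 0.6051)

(-0.1915, -0.0980, 0.6051)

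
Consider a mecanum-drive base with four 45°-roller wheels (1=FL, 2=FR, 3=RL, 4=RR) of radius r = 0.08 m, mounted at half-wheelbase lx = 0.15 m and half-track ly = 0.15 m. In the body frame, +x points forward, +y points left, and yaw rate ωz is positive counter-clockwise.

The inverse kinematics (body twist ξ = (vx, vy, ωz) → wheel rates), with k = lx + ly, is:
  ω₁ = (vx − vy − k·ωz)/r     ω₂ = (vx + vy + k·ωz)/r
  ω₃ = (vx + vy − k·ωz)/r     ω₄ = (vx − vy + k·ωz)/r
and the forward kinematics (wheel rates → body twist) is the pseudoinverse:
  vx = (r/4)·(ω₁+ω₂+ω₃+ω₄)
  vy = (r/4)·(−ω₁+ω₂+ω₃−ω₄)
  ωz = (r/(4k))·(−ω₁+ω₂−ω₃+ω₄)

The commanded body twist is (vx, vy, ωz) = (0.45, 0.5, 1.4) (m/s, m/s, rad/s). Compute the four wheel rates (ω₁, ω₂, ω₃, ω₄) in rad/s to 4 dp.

k = lx + ly = 0.15 + 0.15 = 0.3000;  k·ωz = 0.3000·1.4 = 0.4200
ω₁ (FL) = (vx − vy − k·ωz)/r = -0.4700/0.08 = -5.8750
ω₂ (FR) = (vx + vy + k·ωz)/r = 1.3700/0.08 = 17.1250
ω₃ (RL) = (vx + vy − k·ωz)/r = 0.5300/0.08 = 6.6250
ω₄ (RR) = (vx − vy + k·ωz)/r = 0.3700/0.08 = 4.6250

(-5.8750, 17.1250, 6.6250, 4.6250)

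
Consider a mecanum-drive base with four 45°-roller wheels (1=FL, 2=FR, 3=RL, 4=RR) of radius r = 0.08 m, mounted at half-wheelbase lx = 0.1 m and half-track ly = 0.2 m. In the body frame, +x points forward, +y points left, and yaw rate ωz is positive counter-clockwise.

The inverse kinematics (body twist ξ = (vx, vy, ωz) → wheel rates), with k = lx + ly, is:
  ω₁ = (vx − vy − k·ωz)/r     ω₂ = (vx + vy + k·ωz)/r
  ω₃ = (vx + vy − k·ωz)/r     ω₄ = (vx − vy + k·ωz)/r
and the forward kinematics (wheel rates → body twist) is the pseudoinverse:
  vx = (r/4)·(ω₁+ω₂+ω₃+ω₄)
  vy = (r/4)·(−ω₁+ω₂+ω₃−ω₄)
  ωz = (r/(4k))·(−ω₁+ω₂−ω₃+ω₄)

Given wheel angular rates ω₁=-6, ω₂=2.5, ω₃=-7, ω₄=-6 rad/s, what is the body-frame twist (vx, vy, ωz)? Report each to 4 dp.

k = lx + ly = 0.1 + 0.2 = 0.3000
ω₁+ω₂+ω₃+ω₄ = -16.5000  →  vx = (0.08/4)·-16.5000 = -0.3300
−ω₁+ω₂+ω₃−ω₄ = 7.5000  →  vy = (0.08/4)·7.5000 = 0.1500
−ω₁+ω₂−ω₃+ω₄ = 9.5000  →  ωz = (0.08/1.2000)·9.5000 = 0.6333

(-0.3300, 0.1500, 0.6333)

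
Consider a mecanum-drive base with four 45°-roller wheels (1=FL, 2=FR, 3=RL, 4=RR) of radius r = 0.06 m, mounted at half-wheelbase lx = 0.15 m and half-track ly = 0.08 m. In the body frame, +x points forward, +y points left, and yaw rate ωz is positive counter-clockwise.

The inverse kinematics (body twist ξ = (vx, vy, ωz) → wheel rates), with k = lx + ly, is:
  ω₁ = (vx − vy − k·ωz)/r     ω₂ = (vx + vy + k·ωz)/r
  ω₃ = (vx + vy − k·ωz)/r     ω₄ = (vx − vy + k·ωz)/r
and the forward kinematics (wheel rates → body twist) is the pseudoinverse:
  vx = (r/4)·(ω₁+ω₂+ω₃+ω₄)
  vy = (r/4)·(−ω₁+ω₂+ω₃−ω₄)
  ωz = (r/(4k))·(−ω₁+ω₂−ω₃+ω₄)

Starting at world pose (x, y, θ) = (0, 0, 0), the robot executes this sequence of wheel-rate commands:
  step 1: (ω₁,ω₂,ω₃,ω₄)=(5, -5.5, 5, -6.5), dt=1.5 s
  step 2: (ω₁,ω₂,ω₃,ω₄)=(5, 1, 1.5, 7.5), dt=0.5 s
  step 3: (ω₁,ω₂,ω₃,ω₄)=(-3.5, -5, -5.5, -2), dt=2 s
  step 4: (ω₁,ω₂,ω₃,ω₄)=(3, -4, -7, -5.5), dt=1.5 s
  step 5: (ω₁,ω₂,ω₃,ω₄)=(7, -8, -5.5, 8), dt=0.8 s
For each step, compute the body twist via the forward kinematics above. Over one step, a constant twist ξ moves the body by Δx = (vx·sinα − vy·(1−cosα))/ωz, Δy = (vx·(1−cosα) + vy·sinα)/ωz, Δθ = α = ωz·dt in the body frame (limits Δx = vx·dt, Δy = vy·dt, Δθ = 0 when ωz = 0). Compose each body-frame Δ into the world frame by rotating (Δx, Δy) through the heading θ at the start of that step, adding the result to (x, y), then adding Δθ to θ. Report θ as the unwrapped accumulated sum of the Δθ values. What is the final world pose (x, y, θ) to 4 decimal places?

step 1: ξ=(vx,vy,ωz)=(-0.0300, 0.0150, -1.4348), dt=1.5 → body Δ=(-0.0013, 0.0411, -2.1522) → world pose (-0.0013, 0.0411, -2.1522)
step 2: ξ=(vx,vy,ωz)=(0.2250, -0.1500, 0.1304), dt=0.5 → body Δ=(0.1149, -0.0713, 0.0652) → world pose (-0.1239, -0.0157, -2.0870)
step 3: ξ=(vx,vy,ωz)=(-0.2400, -0.0750, 0.1304), dt=2.0 → body Δ=(-0.4551, -0.2106, 0.2609) → world pose (-0.0824, 0.4840, -1.8261)
step 4: ξ=(vx,vy,ωz)=(-0.2025, -0.1275, -0.3587), dt=1.5 → body Δ=(-0.3395, -0.1024, -0.5380) → world pose (-0.0958, 0.8384, -2.3641)
step 5: ξ=(vx,vy,ωz)=(0.0225, -0.4275, -0.0978), dt=0.8 → body Δ=(0.0046, -0.3424, -0.0783) → world pose (-0.3392, 1.0792, -2.4424)

(-0.3392, 1.0792, -2.4424)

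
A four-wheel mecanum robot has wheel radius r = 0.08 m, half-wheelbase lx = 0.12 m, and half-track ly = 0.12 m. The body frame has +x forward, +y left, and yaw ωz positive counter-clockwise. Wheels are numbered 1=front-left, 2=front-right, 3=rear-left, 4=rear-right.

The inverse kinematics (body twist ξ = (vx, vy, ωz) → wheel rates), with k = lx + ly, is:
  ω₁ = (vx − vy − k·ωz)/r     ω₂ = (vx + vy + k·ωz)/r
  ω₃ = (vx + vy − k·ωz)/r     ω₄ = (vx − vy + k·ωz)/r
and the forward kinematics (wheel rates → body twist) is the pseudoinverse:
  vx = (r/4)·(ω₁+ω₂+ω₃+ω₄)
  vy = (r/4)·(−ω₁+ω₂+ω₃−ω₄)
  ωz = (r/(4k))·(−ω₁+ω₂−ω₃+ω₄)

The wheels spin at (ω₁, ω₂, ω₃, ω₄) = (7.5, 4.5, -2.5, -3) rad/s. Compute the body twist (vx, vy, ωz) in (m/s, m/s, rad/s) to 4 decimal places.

k = lx + ly = 0.12 + 0.12 = 0.2400
ω₁+ω₂+ω₃+ω₄ = 6.5000  →  vx = (0.08/4)·6.5000 = 0.1300
−ω₁+ω₂+ω₃−ω₄ = -2.5000  →  vy = (0.08/4)·-2.5000 = -0.0500
−ω₁+ω₂−ω₃+ω₄ = -3.5000  →  ωz = (0.08/0.9600)·-3.5000 = -0.2917

(0.1300, -0.0500, -0.2917)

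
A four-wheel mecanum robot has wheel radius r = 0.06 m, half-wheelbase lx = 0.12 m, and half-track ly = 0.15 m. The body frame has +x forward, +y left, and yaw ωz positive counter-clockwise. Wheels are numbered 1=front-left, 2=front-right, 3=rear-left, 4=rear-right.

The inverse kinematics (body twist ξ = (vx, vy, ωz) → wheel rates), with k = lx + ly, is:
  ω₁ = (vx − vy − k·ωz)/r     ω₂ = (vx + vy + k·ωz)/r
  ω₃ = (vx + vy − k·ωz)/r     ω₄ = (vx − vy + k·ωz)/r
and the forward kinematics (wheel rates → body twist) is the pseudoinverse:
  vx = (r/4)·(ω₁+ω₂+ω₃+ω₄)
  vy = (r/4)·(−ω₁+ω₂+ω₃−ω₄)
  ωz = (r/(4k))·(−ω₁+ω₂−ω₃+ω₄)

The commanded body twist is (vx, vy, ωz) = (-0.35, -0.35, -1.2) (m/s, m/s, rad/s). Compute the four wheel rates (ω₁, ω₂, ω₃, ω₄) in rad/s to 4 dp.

k = lx + ly = 0.12 + 0.15 = 0.2700;  k·ωz = 0.2700·-1.2 = -0.3240
ω₁ (FL) = (vx − vy − k·ωz)/r = 0.3240/0.06 = 5.4000
ω₂ (FR) = (vx + vy + k·ωz)/r = -1.0240/0.06 = -17.0667
ω₃ (RL) = (vx + vy − k·ωz)/r = -0.3760/0.06 = -6.2667
ω₄ (RR) = (vx − vy + k·ωz)/r = -0.3240/0.06 = -5.4000

(5.4000, -17.0667, -6.2667, -5.4000)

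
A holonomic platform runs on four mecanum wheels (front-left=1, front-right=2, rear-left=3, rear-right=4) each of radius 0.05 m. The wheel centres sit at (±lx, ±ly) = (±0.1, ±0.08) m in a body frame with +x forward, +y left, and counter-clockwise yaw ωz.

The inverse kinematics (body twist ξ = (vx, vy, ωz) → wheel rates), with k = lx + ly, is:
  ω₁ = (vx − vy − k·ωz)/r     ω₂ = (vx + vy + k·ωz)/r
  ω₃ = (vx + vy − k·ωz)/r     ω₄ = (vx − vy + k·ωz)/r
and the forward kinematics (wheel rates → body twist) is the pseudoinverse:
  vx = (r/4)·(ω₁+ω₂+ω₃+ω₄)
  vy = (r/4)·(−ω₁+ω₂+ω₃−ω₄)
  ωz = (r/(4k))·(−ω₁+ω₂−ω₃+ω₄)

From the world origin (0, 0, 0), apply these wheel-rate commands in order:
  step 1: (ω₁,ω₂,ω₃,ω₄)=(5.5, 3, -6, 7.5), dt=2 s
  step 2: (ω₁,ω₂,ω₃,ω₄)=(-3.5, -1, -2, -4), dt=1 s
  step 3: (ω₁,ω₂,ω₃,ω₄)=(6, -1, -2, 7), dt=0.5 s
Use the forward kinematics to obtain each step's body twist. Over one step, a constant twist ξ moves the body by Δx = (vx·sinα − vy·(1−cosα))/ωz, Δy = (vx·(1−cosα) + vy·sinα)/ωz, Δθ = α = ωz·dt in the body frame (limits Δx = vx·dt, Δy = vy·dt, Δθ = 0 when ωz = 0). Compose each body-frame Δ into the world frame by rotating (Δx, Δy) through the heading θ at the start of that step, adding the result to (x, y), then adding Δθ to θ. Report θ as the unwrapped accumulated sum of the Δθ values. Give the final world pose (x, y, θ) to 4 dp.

step 1: ξ=(vx,vy,ωz)=(0.1250, -0.2000, 0.7639), dt=2.0 → body Δ=(0.4140, -0.1050, 1.5278) → world pose (0.4140, -0.1050, 1.5278)
step 2: ξ=(vx,vy,ωz)=(-0.1313, 0.0563, 0.0347), dt=1.0 → body Δ=(-0.1322, 0.0540, 0.0347) → world pose (0.3544, -0.2347, 1.5625)
step 3: ξ=(vx,vy,ωz)=(0.1250, -0.2000, 0.1389), dt=0.5 → body Δ=(0.0659, -0.0978, 0.0694) → world pose (0.4527, -0.1696, 1.6319)

(0.4527, -0.1696, 1.6319)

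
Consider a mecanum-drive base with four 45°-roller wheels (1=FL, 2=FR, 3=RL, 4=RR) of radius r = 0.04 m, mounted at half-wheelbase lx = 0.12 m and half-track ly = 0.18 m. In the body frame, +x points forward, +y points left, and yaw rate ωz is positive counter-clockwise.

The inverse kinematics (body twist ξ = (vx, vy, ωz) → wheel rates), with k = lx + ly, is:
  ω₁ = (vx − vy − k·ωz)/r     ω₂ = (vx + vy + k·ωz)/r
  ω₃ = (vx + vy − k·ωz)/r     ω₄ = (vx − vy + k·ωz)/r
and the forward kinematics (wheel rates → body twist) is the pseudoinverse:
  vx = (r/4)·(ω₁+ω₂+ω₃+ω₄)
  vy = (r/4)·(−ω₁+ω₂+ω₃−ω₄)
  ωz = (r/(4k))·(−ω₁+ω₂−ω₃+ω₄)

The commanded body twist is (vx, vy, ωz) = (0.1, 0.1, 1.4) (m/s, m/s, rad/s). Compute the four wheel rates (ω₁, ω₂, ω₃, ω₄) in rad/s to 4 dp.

(-10.5000, 15.5000, -5.5000, 10.5000)

k = lx + ly = 0.12 + 0.18 = 0.3000;  k·ωz = 0.3000·1.4 = 0.4200
ω₁ (FL) = (vx − vy − k·ωz)/r = -0.4200/0.04 = -10.5000
ω₂ (FR) = (vx + vy + k·ωz)/r = 0.6200/0.04 = 15.5000
ω₃ (RL) = (vx + vy − k·ωz)/r = -0.2200/0.04 = -5.5000
ω₄ (RR) = (vx − vy + k·ωz)/r = 0.4200/0.04 = 10.5000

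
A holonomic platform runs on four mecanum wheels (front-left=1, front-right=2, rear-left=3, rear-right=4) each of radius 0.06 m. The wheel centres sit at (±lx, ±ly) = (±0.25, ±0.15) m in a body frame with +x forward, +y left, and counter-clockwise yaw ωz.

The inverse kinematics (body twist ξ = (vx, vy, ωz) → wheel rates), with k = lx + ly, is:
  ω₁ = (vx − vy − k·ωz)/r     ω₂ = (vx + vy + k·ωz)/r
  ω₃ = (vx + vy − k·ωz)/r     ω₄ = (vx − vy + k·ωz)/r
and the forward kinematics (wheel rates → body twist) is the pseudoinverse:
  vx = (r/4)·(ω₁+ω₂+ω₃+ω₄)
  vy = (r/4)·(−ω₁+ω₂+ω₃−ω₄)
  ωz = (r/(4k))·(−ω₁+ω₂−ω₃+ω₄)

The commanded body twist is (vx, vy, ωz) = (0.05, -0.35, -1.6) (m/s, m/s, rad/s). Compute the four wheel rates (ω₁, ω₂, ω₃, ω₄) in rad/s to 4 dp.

(17.3333, -15.6667, 5.6667, -4.0000)

k = lx + ly = 0.25 + 0.15 = 0.4000;  k·ωz = 0.4000·-1.6 = -0.6400
ω₁ (FL) = (vx − vy − k·ωz)/r = 1.0400/0.06 = 17.3333
ω₂ (FR) = (vx + vy + k·ωz)/r = -0.9400/0.06 = -15.6667
ω₃ (RL) = (vx + vy − k·ωz)/r = 0.3400/0.06 = 5.6667
ω₄ (RR) = (vx − vy + k·ωz)/r = -0.2400/0.06 = -4.0000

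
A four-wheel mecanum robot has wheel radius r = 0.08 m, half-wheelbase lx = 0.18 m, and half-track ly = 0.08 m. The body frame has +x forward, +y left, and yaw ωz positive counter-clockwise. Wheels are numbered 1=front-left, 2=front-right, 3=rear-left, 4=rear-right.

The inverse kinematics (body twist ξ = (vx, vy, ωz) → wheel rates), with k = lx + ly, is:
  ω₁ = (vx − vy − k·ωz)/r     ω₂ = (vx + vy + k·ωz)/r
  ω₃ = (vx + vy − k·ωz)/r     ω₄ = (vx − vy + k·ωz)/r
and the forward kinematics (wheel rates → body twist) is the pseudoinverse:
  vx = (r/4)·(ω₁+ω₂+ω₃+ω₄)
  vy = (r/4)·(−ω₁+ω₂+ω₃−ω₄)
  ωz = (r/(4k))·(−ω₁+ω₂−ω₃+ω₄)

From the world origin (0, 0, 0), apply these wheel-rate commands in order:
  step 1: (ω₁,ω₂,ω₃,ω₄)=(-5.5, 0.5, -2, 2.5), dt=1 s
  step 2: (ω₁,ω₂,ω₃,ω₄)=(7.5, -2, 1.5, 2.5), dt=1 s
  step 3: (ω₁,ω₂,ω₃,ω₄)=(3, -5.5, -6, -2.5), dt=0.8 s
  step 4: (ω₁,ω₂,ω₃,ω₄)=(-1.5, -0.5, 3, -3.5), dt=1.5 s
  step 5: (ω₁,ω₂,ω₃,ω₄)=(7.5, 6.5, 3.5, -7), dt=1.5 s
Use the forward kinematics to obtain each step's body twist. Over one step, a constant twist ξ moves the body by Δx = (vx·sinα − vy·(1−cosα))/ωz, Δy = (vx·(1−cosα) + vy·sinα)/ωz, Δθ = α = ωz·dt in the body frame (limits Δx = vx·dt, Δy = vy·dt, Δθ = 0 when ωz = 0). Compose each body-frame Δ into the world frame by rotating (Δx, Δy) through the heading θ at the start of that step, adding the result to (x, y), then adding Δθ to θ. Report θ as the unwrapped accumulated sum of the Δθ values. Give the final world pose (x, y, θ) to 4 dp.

step 1: ξ=(vx,vy,ωz)=(-0.0900, 0.0300, 0.8077), dt=1.0 → body Δ=(-0.0920, -0.0076, 0.8077) → world pose (-0.0920, -0.0076, 0.8077)
step 2: ξ=(vx,vy,ωz)=(0.1900, -0.2100, -0.6538), dt=1.0 → body Δ=(0.1105, -0.2553, -0.6538) → world pose (0.1689, -0.1042, 0.1538)
step 3: ξ=(vx,vy,ωz)=(-0.2200, -0.2400, -0.3846), dt=0.8 → body Δ=(-0.2025, -0.1621, -0.3077) → world pose (-0.0064, -0.2954, -0.1538)
step 4: ξ=(vx,vy,ωz)=(-0.0500, 0.1500, -0.4231), dt=1.5 → body Δ=(-0.0010, 0.2332, -0.6346) → world pose (0.0283, -0.0648, -0.7885)
step 5: ξ=(vx,vy,ωz)=(0.2100, 0.1900, -0.8846), dt=1.5 → body Δ=(0.3933, 0.0284, -1.3269) → world pose (0.3256, -0.3237, -2.1154)

(0.3256, -0.3237, -2.1154)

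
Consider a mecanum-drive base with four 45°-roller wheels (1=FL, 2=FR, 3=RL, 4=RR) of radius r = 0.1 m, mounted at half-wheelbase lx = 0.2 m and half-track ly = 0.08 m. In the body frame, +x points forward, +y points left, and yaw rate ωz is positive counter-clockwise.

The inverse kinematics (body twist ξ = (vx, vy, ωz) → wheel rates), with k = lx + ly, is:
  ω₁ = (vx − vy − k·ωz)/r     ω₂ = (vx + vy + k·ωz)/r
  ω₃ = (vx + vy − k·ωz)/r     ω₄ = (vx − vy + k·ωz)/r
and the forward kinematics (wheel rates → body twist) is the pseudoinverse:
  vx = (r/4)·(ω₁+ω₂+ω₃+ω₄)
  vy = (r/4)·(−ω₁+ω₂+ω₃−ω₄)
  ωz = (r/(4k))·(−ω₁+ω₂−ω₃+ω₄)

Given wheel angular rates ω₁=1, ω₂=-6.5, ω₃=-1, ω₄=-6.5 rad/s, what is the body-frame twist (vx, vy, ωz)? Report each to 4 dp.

k = lx + ly = 0.2 + 0.08 = 0.2800
ω₁+ω₂+ω₃+ω₄ = -13.0000  →  vx = (0.1/4)·-13.0000 = -0.3250
−ω₁+ω₂+ω₃−ω₄ = -2.0000  →  vy = (0.1/4)·-2.0000 = -0.0500
−ω₁+ω₂−ω₃+ω₄ = -13.0000  →  ωz = (0.1/1.1200)·-13.0000 = -1.1607

(-0.3250, -0.0500, -1.1607)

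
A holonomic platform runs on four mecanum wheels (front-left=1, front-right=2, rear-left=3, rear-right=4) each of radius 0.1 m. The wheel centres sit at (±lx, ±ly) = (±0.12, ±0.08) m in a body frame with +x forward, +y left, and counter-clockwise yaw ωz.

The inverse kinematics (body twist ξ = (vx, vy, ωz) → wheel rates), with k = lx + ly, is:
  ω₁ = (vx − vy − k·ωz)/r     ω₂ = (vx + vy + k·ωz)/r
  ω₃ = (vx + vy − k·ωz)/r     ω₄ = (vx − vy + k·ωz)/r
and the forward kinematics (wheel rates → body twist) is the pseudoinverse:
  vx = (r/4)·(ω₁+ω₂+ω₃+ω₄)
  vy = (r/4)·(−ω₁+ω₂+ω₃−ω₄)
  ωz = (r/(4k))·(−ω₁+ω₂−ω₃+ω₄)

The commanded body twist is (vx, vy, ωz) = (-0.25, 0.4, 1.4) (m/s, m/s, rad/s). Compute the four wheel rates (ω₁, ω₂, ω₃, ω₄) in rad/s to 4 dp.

k = lx + ly = 0.12 + 0.08 = 0.2000;  k·ωz = 0.2000·1.4 = 0.2800
ω₁ (FL) = (vx − vy − k·ωz)/r = -0.9300/0.1 = -9.3000
ω₂ (FR) = (vx + vy + k·ωz)/r = 0.4300/0.1 = 4.3000
ω₃ (RL) = (vx + vy − k·ωz)/r = -0.1300/0.1 = -1.3000
ω₄ (RR) = (vx − vy + k·ωz)/r = -0.3700/0.1 = -3.7000

(-9.3000, 4.3000, -1.3000, -3.7000)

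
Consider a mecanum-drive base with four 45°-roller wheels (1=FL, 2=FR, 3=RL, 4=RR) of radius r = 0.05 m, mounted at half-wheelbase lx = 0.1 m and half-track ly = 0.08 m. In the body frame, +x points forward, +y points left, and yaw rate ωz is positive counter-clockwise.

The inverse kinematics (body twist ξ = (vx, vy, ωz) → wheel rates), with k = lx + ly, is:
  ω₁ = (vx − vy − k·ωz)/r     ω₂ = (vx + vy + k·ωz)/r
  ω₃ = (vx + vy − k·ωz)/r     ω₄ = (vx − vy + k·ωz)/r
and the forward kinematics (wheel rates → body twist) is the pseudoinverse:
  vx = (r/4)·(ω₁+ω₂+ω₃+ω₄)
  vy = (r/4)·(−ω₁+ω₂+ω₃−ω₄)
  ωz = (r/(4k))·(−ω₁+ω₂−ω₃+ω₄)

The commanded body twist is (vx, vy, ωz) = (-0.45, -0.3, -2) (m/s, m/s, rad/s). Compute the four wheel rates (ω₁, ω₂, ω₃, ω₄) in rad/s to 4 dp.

k = lx + ly = 0.1 + 0.08 = 0.1800;  k·ωz = 0.1800·-2 = -0.3600
ω₁ (FL) = (vx − vy − k·ωz)/r = 0.2100/0.05 = 4.2000
ω₂ (FR) = (vx + vy + k·ωz)/r = -1.1100/0.05 = -22.2000
ω₃ (RL) = (vx + vy − k·ωz)/r = -0.3900/0.05 = -7.8000
ω₄ (RR) = (vx − vy + k·ωz)/r = -0.5100/0.05 = -10.2000

(4.2000, -22.2000, -7.8000, -10.2000)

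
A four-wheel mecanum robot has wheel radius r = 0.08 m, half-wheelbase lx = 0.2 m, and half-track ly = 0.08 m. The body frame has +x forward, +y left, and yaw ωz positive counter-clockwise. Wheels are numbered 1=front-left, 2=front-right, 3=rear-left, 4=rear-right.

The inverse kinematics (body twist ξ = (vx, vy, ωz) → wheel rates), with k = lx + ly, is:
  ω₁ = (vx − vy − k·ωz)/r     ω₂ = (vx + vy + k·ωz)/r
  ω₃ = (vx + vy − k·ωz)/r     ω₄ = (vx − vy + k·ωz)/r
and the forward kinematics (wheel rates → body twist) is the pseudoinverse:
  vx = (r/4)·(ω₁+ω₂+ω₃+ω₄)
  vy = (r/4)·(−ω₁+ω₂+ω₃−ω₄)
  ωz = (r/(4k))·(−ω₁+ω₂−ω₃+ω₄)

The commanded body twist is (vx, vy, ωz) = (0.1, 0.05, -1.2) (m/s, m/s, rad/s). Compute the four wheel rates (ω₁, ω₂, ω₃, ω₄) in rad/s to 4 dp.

k = lx + ly = 0.2 + 0.08 = 0.2800;  k·ωz = 0.2800·-1.2 = -0.3360
ω₁ (FL) = (vx − vy − k·ωz)/r = 0.3860/0.08 = 4.8250
ω₂ (FR) = (vx + vy + k·ωz)/r = -0.1860/0.08 = -2.3250
ω₃ (RL) = (vx + vy − k·ωz)/r = 0.4860/0.08 = 6.0750
ω₄ (RR) = (vx − vy + k·ωz)/r = -0.2860/0.08 = -3.5750

(4.8250, -2.3250, 6.0750, -3.5750)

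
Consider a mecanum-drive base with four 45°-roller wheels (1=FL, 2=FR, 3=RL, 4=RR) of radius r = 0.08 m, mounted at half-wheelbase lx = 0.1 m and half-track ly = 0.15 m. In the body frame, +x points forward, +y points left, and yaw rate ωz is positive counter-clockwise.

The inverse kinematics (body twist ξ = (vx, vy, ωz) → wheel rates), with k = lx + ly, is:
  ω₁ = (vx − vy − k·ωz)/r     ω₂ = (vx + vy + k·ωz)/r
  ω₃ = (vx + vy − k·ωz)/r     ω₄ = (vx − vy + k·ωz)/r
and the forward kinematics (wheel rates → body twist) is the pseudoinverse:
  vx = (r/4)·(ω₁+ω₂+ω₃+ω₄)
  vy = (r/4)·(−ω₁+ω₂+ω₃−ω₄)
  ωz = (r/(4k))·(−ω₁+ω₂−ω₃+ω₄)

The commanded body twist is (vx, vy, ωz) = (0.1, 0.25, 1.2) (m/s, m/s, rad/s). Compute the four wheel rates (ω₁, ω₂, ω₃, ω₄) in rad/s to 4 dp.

k = lx + ly = 0.1 + 0.15 = 0.2500;  k·ωz = 0.2500·1.2 = 0.3000
ω₁ (FL) = (vx − vy − k·ωz)/r = -0.4500/0.08 = -5.6250
ω₂ (FR) = (vx + vy + k·ωz)/r = 0.6500/0.08 = 8.1250
ω₃ (RL) = (vx + vy − k·ωz)/r = 0.0500/0.08 = 0.6250
ω₄ (RR) = (vx − vy + k·ωz)/r = 0.1500/0.08 = 1.8750

(-5.6250, 8.1250, 0.6250, 1.8750)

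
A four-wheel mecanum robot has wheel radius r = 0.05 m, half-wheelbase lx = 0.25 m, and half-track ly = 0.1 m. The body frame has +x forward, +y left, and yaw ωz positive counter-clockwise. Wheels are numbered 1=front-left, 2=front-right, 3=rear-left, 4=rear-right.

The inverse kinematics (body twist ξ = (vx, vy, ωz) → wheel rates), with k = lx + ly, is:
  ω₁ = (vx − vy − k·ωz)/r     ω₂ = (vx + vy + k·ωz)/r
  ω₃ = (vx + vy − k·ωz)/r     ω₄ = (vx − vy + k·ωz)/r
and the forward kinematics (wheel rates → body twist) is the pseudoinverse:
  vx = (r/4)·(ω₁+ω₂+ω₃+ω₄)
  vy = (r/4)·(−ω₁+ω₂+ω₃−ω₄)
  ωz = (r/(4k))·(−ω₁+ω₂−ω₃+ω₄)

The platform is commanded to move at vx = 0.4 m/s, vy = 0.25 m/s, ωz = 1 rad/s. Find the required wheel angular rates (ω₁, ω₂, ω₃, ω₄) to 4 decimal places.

k = lx + ly = 0.25 + 0.1 = 0.3500;  k·ωz = 0.3500·1 = 0.3500
ω₁ (FL) = (vx − vy − k·ωz)/r = -0.2000/0.05 = -4.0000
ω₂ (FR) = (vx + vy + k·ωz)/r = 1.0000/0.05 = 20.0000
ω₃ (RL) = (vx + vy − k·ωz)/r = 0.3000/0.05 = 6.0000
ω₄ (RR) = (vx − vy + k·ωz)/r = 0.5000/0.05 = 10.0000

(-4.0000, 20.0000, 6.0000, 10.0000)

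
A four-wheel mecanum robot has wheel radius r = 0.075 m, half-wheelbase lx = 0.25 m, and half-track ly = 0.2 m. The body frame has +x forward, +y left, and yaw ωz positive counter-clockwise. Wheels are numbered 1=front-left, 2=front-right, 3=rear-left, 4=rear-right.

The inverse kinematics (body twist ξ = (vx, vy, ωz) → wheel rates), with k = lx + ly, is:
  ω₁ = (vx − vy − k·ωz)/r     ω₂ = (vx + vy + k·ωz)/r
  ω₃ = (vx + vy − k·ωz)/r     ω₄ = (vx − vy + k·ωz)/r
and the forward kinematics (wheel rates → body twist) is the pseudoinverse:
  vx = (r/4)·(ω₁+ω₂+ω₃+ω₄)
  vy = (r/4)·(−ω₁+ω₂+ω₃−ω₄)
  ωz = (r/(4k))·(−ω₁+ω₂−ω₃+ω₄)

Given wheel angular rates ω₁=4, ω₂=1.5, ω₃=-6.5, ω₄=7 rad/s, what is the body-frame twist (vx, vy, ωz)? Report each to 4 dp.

(0.1125, -0.3000, 0.4583)

k = lx + ly = 0.25 + 0.2 = 0.4500
ω₁+ω₂+ω₃+ω₄ = 6.0000  →  vx = (0.075/4)·6.0000 = 0.1125
−ω₁+ω₂+ω₃−ω₄ = -16.0000  →  vy = (0.075/4)·-16.0000 = -0.3000
−ω₁+ω₂−ω₃+ω₄ = 11.0000  →  ωz = (0.075/1.8000)·11.0000 = 0.4583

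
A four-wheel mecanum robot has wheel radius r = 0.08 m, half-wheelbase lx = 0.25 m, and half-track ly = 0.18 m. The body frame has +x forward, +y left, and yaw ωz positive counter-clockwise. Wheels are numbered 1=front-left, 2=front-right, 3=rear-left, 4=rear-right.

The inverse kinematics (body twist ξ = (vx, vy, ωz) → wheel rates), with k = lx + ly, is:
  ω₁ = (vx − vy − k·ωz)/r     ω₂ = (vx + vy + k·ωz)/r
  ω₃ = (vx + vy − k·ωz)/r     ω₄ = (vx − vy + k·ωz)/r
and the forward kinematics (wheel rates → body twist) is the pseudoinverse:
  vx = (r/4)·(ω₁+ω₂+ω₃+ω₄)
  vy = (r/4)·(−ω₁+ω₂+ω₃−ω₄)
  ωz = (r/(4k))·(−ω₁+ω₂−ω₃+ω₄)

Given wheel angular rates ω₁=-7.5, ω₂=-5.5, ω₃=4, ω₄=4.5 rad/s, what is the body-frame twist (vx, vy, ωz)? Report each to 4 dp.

k = lx + ly = 0.25 + 0.18 = 0.4300
ω₁+ω₂+ω₃+ω₄ = -4.5000  →  vx = (0.08/4)·-4.5000 = -0.0900
−ω₁+ω₂+ω₃−ω₄ = 1.5000  →  vy = (0.08/4)·1.5000 = 0.0300
−ω₁+ω₂−ω₃+ω₄ = 2.5000  →  ωz = (0.08/1.7200)·2.5000 = 0.1163

(-0.0900, 0.0300, 0.1163)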